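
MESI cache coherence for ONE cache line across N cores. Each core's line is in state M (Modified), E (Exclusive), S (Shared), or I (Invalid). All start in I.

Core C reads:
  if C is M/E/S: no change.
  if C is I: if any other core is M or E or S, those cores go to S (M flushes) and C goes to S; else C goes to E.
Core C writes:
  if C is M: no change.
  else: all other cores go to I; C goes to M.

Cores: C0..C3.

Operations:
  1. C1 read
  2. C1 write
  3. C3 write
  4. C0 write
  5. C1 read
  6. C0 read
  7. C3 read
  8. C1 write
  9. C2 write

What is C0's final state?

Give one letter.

Answer: I

Derivation:
Op 1: C1 read [C1 read from I: no other sharers -> C1=E (exclusive)] -> [I,E,I,I]
Op 2: C1 write [C1 write: invalidate none -> C1=M] -> [I,M,I,I]
Op 3: C3 write [C3 write: invalidate ['C1=M'] -> C3=M] -> [I,I,I,M]
Op 4: C0 write [C0 write: invalidate ['C3=M'] -> C0=M] -> [M,I,I,I]
Op 5: C1 read [C1 read from I: others=['C0=M'] -> C1=S, others downsized to S] -> [S,S,I,I]
Op 6: C0 read [C0 read: already in S, no change] -> [S,S,I,I]
Op 7: C3 read [C3 read from I: others=['C0=S', 'C1=S'] -> C3=S, others downsized to S] -> [S,S,I,S]
Op 8: C1 write [C1 write: invalidate ['C0=S', 'C3=S'] -> C1=M] -> [I,M,I,I]
Op 9: C2 write [C2 write: invalidate ['C1=M'] -> C2=M] -> [I,I,M,I]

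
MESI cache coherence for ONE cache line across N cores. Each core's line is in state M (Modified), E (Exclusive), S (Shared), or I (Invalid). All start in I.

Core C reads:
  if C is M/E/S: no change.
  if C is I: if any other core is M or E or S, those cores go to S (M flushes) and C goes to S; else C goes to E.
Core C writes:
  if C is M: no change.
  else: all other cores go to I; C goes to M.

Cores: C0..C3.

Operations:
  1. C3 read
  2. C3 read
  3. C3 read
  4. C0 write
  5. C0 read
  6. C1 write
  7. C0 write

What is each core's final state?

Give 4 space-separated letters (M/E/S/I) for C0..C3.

Op 1: C3 read [C3 read from I: no other sharers -> C3=E (exclusive)] -> [I,I,I,E]
Op 2: C3 read [C3 read: already in E, no change] -> [I,I,I,E]
Op 3: C3 read [C3 read: already in E, no change] -> [I,I,I,E]
Op 4: C0 write [C0 write: invalidate ['C3=E'] -> C0=M] -> [M,I,I,I]
Op 5: C0 read [C0 read: already in M, no change] -> [M,I,I,I]
Op 6: C1 write [C1 write: invalidate ['C0=M'] -> C1=M] -> [I,M,I,I]
Op 7: C0 write [C0 write: invalidate ['C1=M'] -> C0=M] -> [M,I,I,I]

Answer: M I I I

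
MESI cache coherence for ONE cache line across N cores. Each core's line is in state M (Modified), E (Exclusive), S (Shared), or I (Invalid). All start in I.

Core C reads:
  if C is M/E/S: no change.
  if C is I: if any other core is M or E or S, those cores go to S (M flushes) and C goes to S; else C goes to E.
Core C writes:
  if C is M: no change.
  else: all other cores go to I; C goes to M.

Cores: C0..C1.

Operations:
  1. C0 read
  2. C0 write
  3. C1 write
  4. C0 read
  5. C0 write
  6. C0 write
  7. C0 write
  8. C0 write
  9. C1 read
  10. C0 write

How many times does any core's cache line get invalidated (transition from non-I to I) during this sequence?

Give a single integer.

Op 1: C0 read [C0 read from I: no other sharers -> C0=E (exclusive)] -> [E,I] (invalidations this op: 0; running total: 0)
Op 2: C0 write [C0 write: invalidate none -> C0=M] -> [M,I] (invalidations this op: 0; running total: 0)
Op 3: C1 write [C1 write: invalidate ['C0=M'] -> C1=M] -> [I,M] (invalidations this op: 1; running total: 1)
Op 4: C0 read [C0 read from I: others=['C1=M'] -> C0=S, others downsized to S] -> [S,S] (invalidations this op: 0; running total: 1)
Op 5: C0 write [C0 write: invalidate ['C1=S'] -> C0=M] -> [M,I] (invalidations this op: 1; running total: 2)
Op 6: C0 write [C0 write: already M (modified), no change] -> [M,I] (invalidations this op: 0; running total: 2)
Op 7: C0 write [C0 write: already M (modified), no change] -> [M,I] (invalidations this op: 0; running total: 2)
Op 8: C0 write [C0 write: already M (modified), no change] -> [M,I] (invalidations this op: 0; running total: 2)
Op 9: C1 read [C1 read from I: others=['C0=M'] -> C1=S, others downsized to S] -> [S,S] (invalidations this op: 0; running total: 2)
Op 10: C0 write [C0 write: invalidate ['C1=S'] -> C0=M] -> [M,I] (invalidations this op: 1; running total: 3)

Answer: 3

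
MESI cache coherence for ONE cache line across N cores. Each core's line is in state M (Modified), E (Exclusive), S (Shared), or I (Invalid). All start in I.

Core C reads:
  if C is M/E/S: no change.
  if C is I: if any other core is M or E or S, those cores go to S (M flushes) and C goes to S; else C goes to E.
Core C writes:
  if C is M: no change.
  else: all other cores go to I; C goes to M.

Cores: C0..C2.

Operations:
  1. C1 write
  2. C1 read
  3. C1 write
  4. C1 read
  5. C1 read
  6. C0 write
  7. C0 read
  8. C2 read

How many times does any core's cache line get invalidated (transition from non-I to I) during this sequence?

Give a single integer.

Op 1: C1 write [C1 write: invalidate none -> C1=M] -> [I,M,I] (invalidations this op: 0; running total: 0)
Op 2: C1 read [C1 read: already in M, no change] -> [I,M,I] (invalidations this op: 0; running total: 0)
Op 3: C1 write [C1 write: already M (modified), no change] -> [I,M,I] (invalidations this op: 0; running total: 0)
Op 4: C1 read [C1 read: already in M, no change] -> [I,M,I] (invalidations this op: 0; running total: 0)
Op 5: C1 read [C1 read: already in M, no change] -> [I,M,I] (invalidations this op: 0; running total: 0)
Op 6: C0 write [C0 write: invalidate ['C1=M'] -> C0=M] -> [M,I,I] (invalidations this op: 1; running total: 1)
Op 7: C0 read [C0 read: already in M, no change] -> [M,I,I] (invalidations this op: 0; running total: 1)
Op 8: C2 read [C2 read from I: others=['C0=M'] -> C2=S, others downsized to S] -> [S,I,S] (invalidations this op: 0; running total: 1)

Answer: 1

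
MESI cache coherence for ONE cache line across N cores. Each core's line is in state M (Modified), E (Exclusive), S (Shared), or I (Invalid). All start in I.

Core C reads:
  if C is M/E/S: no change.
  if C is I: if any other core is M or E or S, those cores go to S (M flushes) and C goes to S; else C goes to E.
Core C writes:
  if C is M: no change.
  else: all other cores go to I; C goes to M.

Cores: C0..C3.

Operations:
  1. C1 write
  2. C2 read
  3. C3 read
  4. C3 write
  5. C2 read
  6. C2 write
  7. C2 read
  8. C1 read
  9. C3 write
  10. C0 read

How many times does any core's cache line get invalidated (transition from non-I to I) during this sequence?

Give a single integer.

Answer: 5

Derivation:
Op 1: C1 write [C1 write: invalidate none -> C1=M] -> [I,M,I,I] (invalidations this op: 0; running total: 0)
Op 2: C2 read [C2 read from I: others=['C1=M'] -> C2=S, others downsized to S] -> [I,S,S,I] (invalidations this op: 0; running total: 0)
Op 3: C3 read [C3 read from I: others=['C1=S', 'C2=S'] -> C3=S, others downsized to S] -> [I,S,S,S] (invalidations this op: 0; running total: 0)
Op 4: C3 write [C3 write: invalidate ['C1=S', 'C2=S'] -> C3=M] -> [I,I,I,M] (invalidations this op: 2; running total: 2)
Op 5: C2 read [C2 read from I: others=['C3=M'] -> C2=S, others downsized to S] -> [I,I,S,S] (invalidations this op: 0; running total: 2)
Op 6: C2 write [C2 write: invalidate ['C3=S'] -> C2=M] -> [I,I,M,I] (invalidations this op: 1; running total: 3)
Op 7: C2 read [C2 read: already in M, no change] -> [I,I,M,I] (invalidations this op: 0; running total: 3)
Op 8: C1 read [C1 read from I: others=['C2=M'] -> C1=S, others downsized to S] -> [I,S,S,I] (invalidations this op: 0; running total: 3)
Op 9: C3 write [C3 write: invalidate ['C1=S', 'C2=S'] -> C3=M] -> [I,I,I,M] (invalidations this op: 2; running total: 5)
Op 10: C0 read [C0 read from I: others=['C3=M'] -> C0=S, others downsized to S] -> [S,I,I,S] (invalidations this op: 0; running total: 5)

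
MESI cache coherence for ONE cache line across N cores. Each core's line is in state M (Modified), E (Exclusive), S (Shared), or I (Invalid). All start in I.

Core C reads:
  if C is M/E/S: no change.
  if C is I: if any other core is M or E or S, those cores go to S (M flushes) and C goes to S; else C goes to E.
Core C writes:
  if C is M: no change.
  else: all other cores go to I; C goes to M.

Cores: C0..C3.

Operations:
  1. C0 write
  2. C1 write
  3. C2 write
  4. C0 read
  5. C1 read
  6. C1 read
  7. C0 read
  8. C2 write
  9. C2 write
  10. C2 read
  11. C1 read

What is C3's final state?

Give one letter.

Answer: I

Derivation:
Op 1: C0 write [C0 write: invalidate none -> C0=M] -> [M,I,I,I]
Op 2: C1 write [C1 write: invalidate ['C0=M'] -> C1=M] -> [I,M,I,I]
Op 3: C2 write [C2 write: invalidate ['C1=M'] -> C2=M] -> [I,I,M,I]
Op 4: C0 read [C0 read from I: others=['C2=M'] -> C0=S, others downsized to S] -> [S,I,S,I]
Op 5: C1 read [C1 read from I: others=['C0=S', 'C2=S'] -> C1=S, others downsized to S] -> [S,S,S,I]
Op 6: C1 read [C1 read: already in S, no change] -> [S,S,S,I]
Op 7: C0 read [C0 read: already in S, no change] -> [S,S,S,I]
Op 8: C2 write [C2 write: invalidate ['C0=S', 'C1=S'] -> C2=M] -> [I,I,M,I]
Op 9: C2 write [C2 write: already M (modified), no change] -> [I,I,M,I]
Op 10: C2 read [C2 read: already in M, no change] -> [I,I,M,I]
Op 11: C1 read [C1 read from I: others=['C2=M'] -> C1=S, others downsized to S] -> [I,S,S,I]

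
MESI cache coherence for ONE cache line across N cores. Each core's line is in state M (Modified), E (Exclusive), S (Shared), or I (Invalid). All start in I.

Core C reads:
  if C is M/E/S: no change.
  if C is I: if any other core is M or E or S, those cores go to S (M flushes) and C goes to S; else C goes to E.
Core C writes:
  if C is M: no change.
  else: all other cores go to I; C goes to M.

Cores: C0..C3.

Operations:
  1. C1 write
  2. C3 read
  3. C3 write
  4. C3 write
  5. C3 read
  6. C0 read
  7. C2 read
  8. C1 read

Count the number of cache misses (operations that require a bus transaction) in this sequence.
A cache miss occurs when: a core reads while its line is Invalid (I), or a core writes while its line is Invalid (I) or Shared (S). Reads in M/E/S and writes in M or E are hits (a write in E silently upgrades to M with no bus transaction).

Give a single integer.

Answer: 6

Derivation:
Op 1: C1 write [C1 write: invalidate none -> C1=M] -> [I,M,I,I] [MISS #1: write from I]
Op 2: C3 read [C3 read from I: others=['C1=M'] -> C3=S, others downsized to S] -> [I,S,I,S] [MISS #2: read from I]
Op 3: C3 write [C3 write: invalidate ['C1=S'] -> C3=M] -> [I,I,I,M] [MISS #3: write from S]
Op 4: C3 write [C3 write: already M (modified), no change] -> [I,I,I,M] [hit: write from M]
Op 5: C3 read [C3 read: already in M, no change] -> [I,I,I,M] [hit: read from M]
Op 6: C0 read [C0 read from I: others=['C3=M'] -> C0=S, others downsized to S] -> [S,I,I,S] [MISS #4: read from I]
Op 7: C2 read [C2 read from I: others=['C0=S', 'C3=S'] -> C2=S, others downsized to S] -> [S,I,S,S] [MISS #5: read from I]
Op 8: C1 read [C1 read from I: others=['C0=S', 'C2=S', 'C3=S'] -> C1=S, others downsized to S] -> [S,S,S,S] [MISS #6: read from I]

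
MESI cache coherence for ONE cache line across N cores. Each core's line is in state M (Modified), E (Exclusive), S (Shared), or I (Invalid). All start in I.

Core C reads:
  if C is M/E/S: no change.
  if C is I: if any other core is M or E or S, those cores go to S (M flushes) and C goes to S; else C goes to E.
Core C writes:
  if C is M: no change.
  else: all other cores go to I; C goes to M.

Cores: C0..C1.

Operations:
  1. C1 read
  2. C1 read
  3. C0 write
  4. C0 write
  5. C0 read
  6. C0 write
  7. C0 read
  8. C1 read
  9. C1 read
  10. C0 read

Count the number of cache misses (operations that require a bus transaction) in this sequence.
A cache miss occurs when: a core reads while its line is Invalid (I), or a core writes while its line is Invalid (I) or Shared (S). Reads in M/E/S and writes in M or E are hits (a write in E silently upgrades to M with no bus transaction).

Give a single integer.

Answer: 3

Derivation:
Op 1: C1 read [C1 read from I: no other sharers -> C1=E (exclusive)] -> [I,E] [MISS #1: read from I]
Op 2: C1 read [C1 read: already in E, no change] -> [I,E] [hit: read from E]
Op 3: C0 write [C0 write: invalidate ['C1=E'] -> C0=M] -> [M,I] [MISS #2: write from I]
Op 4: C0 write [C0 write: already M (modified), no change] -> [M,I] [hit: write from M]
Op 5: C0 read [C0 read: already in M, no change] -> [M,I] [hit: read from M]
Op 6: C0 write [C0 write: already M (modified), no change] -> [M,I] [hit: write from M]
Op 7: C0 read [C0 read: already in M, no change] -> [M,I] [hit: read from M]
Op 8: C1 read [C1 read from I: others=['C0=M'] -> C1=S, others downsized to S] -> [S,S] [MISS #3: read from I]
Op 9: C1 read [C1 read: already in S, no change] -> [S,S] [hit: read from S]
Op 10: C0 read [C0 read: already in S, no change] -> [S,S] [hit: read from S]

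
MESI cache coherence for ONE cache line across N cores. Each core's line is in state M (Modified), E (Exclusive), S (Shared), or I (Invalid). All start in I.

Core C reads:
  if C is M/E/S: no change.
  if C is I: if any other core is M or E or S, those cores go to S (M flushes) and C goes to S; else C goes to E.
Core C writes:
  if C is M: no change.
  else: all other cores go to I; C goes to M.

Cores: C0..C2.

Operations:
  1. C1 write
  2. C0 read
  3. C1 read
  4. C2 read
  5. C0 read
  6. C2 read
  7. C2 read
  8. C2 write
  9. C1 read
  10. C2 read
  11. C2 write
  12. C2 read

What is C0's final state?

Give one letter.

Op 1: C1 write [C1 write: invalidate none -> C1=M] -> [I,M,I]
Op 2: C0 read [C0 read from I: others=['C1=M'] -> C0=S, others downsized to S] -> [S,S,I]
Op 3: C1 read [C1 read: already in S, no change] -> [S,S,I]
Op 4: C2 read [C2 read from I: others=['C0=S', 'C1=S'] -> C2=S, others downsized to S] -> [S,S,S]
Op 5: C0 read [C0 read: already in S, no change] -> [S,S,S]
Op 6: C2 read [C2 read: already in S, no change] -> [S,S,S]
Op 7: C2 read [C2 read: already in S, no change] -> [S,S,S]
Op 8: C2 write [C2 write: invalidate ['C0=S', 'C1=S'] -> C2=M] -> [I,I,M]
Op 9: C1 read [C1 read from I: others=['C2=M'] -> C1=S, others downsized to S] -> [I,S,S]
Op 10: C2 read [C2 read: already in S, no change] -> [I,S,S]
Op 11: C2 write [C2 write: invalidate ['C1=S'] -> C2=M] -> [I,I,M]
Op 12: C2 read [C2 read: already in M, no change] -> [I,I,M]

Answer: I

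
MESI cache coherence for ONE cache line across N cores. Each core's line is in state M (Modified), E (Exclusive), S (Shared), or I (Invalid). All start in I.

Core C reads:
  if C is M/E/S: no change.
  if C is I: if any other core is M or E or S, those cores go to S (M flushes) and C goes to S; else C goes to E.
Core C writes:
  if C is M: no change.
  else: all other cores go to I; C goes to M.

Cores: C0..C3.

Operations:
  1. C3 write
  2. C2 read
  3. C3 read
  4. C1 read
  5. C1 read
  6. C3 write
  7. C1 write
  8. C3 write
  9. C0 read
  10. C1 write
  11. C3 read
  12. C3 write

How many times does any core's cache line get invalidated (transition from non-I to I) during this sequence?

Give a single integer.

Answer: 7

Derivation:
Op 1: C3 write [C3 write: invalidate none -> C3=M] -> [I,I,I,M] (invalidations this op: 0; running total: 0)
Op 2: C2 read [C2 read from I: others=['C3=M'] -> C2=S, others downsized to S] -> [I,I,S,S] (invalidations this op: 0; running total: 0)
Op 3: C3 read [C3 read: already in S, no change] -> [I,I,S,S] (invalidations this op: 0; running total: 0)
Op 4: C1 read [C1 read from I: others=['C2=S', 'C3=S'] -> C1=S, others downsized to S] -> [I,S,S,S] (invalidations this op: 0; running total: 0)
Op 5: C1 read [C1 read: already in S, no change] -> [I,S,S,S] (invalidations this op: 0; running total: 0)
Op 6: C3 write [C3 write: invalidate ['C1=S', 'C2=S'] -> C3=M] -> [I,I,I,M] (invalidations this op: 2; running total: 2)
Op 7: C1 write [C1 write: invalidate ['C3=M'] -> C1=M] -> [I,M,I,I] (invalidations this op: 1; running total: 3)
Op 8: C3 write [C3 write: invalidate ['C1=M'] -> C3=M] -> [I,I,I,M] (invalidations this op: 1; running total: 4)
Op 9: C0 read [C0 read from I: others=['C3=M'] -> C0=S, others downsized to S] -> [S,I,I,S] (invalidations this op: 0; running total: 4)
Op 10: C1 write [C1 write: invalidate ['C0=S', 'C3=S'] -> C1=M] -> [I,M,I,I] (invalidations this op: 2; running total: 6)
Op 11: C3 read [C3 read from I: others=['C1=M'] -> C3=S, others downsized to S] -> [I,S,I,S] (invalidations this op: 0; running total: 6)
Op 12: C3 write [C3 write: invalidate ['C1=S'] -> C3=M] -> [I,I,I,M] (invalidations this op: 1; running total: 7)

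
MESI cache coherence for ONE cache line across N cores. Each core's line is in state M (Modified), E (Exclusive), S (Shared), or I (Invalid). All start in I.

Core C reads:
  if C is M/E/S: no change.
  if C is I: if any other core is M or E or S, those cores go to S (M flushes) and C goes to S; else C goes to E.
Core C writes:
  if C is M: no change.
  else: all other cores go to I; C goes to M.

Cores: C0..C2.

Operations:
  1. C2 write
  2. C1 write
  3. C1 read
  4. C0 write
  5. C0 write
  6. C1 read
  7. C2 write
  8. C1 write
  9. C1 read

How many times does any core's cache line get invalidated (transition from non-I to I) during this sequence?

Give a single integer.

Answer: 5

Derivation:
Op 1: C2 write [C2 write: invalidate none -> C2=M] -> [I,I,M] (invalidations this op: 0; running total: 0)
Op 2: C1 write [C1 write: invalidate ['C2=M'] -> C1=M] -> [I,M,I] (invalidations this op: 1; running total: 1)
Op 3: C1 read [C1 read: already in M, no change] -> [I,M,I] (invalidations this op: 0; running total: 1)
Op 4: C0 write [C0 write: invalidate ['C1=M'] -> C0=M] -> [M,I,I] (invalidations this op: 1; running total: 2)
Op 5: C0 write [C0 write: already M (modified), no change] -> [M,I,I] (invalidations this op: 0; running total: 2)
Op 6: C1 read [C1 read from I: others=['C0=M'] -> C1=S, others downsized to S] -> [S,S,I] (invalidations this op: 0; running total: 2)
Op 7: C2 write [C2 write: invalidate ['C0=S', 'C1=S'] -> C2=M] -> [I,I,M] (invalidations this op: 2; running total: 4)
Op 8: C1 write [C1 write: invalidate ['C2=M'] -> C1=M] -> [I,M,I] (invalidations this op: 1; running total: 5)
Op 9: C1 read [C1 read: already in M, no change] -> [I,M,I] (invalidations this op: 0; running total: 5)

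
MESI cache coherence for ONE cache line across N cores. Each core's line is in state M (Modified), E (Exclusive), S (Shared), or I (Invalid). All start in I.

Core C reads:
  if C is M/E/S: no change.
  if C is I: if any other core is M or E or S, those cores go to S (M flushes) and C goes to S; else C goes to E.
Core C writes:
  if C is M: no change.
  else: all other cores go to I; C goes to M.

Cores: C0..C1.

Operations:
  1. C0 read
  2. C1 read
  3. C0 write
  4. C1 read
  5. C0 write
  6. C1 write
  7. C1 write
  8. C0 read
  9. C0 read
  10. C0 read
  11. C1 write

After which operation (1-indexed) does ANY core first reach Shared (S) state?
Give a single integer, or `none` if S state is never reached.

Answer: 2

Derivation:
Op 1: C0 read [C0 read from I: no other sharers -> C0=E (exclusive)] -> [E,I]
Op 2: C1 read [C1 read from I: others=['C0=E'] -> C1=S, others downsized to S] -> [S,S]
  -> First S state at op 2; remaining ops need not be traced.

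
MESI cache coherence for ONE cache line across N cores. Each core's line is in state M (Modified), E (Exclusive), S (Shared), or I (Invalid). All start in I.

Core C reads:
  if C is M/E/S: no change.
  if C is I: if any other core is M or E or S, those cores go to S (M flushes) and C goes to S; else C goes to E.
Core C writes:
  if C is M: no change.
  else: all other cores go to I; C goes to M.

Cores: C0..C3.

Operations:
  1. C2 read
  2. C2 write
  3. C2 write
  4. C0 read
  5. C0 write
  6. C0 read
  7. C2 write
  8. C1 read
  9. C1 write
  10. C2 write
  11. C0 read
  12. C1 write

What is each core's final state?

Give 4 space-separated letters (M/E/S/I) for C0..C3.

Op 1: C2 read [C2 read from I: no other sharers -> C2=E (exclusive)] -> [I,I,E,I]
Op 2: C2 write [C2 write: invalidate none -> C2=M] -> [I,I,M,I]
Op 3: C2 write [C2 write: already M (modified), no change] -> [I,I,M,I]
Op 4: C0 read [C0 read from I: others=['C2=M'] -> C0=S, others downsized to S] -> [S,I,S,I]
Op 5: C0 write [C0 write: invalidate ['C2=S'] -> C0=M] -> [M,I,I,I]
Op 6: C0 read [C0 read: already in M, no change] -> [M,I,I,I]
Op 7: C2 write [C2 write: invalidate ['C0=M'] -> C2=M] -> [I,I,M,I]
Op 8: C1 read [C1 read from I: others=['C2=M'] -> C1=S, others downsized to S] -> [I,S,S,I]
Op 9: C1 write [C1 write: invalidate ['C2=S'] -> C1=M] -> [I,M,I,I]
Op 10: C2 write [C2 write: invalidate ['C1=M'] -> C2=M] -> [I,I,M,I]
Op 11: C0 read [C0 read from I: others=['C2=M'] -> C0=S, others downsized to S] -> [S,I,S,I]
Op 12: C1 write [C1 write: invalidate ['C0=S', 'C2=S'] -> C1=M] -> [I,M,I,I]

Answer: I M I I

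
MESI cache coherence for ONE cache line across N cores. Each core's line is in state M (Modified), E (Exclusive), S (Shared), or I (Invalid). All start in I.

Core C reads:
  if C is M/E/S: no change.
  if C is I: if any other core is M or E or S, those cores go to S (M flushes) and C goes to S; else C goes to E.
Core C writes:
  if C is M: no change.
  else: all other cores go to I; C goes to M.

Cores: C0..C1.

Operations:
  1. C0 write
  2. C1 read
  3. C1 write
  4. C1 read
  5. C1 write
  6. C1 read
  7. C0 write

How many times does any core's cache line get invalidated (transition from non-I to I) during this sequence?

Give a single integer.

Op 1: C0 write [C0 write: invalidate none -> C0=M] -> [M,I] (invalidations this op: 0; running total: 0)
Op 2: C1 read [C1 read from I: others=['C0=M'] -> C1=S, others downsized to S] -> [S,S] (invalidations this op: 0; running total: 0)
Op 3: C1 write [C1 write: invalidate ['C0=S'] -> C1=M] -> [I,M] (invalidations this op: 1; running total: 1)
Op 4: C1 read [C1 read: already in M, no change] -> [I,M] (invalidations this op: 0; running total: 1)
Op 5: C1 write [C1 write: already M (modified), no change] -> [I,M] (invalidations this op: 0; running total: 1)
Op 6: C1 read [C1 read: already in M, no change] -> [I,M] (invalidations this op: 0; running total: 1)
Op 7: C0 write [C0 write: invalidate ['C1=M'] -> C0=M] -> [M,I] (invalidations this op: 1; running total: 2)

Answer: 2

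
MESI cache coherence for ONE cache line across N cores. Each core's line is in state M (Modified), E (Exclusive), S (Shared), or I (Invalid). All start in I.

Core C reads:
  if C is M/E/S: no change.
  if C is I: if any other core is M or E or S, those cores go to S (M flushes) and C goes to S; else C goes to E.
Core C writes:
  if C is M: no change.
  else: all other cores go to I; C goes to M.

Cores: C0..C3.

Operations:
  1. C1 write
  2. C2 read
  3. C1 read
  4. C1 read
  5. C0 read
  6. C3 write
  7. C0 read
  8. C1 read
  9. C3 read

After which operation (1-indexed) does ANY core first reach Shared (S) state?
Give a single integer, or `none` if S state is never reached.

Answer: 2

Derivation:
Op 1: C1 write [C1 write: invalidate none -> C1=M] -> [I,M,I,I]
Op 2: C2 read [C2 read from I: others=['C1=M'] -> C2=S, others downsized to S] -> [I,S,S,I]
  -> First S state at op 2; remaining ops need not be traced.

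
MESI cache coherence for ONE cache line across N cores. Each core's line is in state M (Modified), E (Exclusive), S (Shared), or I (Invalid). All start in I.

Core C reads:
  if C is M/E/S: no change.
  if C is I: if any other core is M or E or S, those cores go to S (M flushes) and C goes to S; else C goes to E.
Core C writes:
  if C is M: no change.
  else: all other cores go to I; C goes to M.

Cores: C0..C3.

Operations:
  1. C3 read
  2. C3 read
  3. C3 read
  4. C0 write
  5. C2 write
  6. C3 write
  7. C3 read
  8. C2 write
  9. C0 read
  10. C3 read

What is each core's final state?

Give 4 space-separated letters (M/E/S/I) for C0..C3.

Op 1: C3 read [C3 read from I: no other sharers -> C3=E (exclusive)] -> [I,I,I,E]
Op 2: C3 read [C3 read: already in E, no change] -> [I,I,I,E]
Op 3: C3 read [C3 read: already in E, no change] -> [I,I,I,E]
Op 4: C0 write [C0 write: invalidate ['C3=E'] -> C0=M] -> [M,I,I,I]
Op 5: C2 write [C2 write: invalidate ['C0=M'] -> C2=M] -> [I,I,M,I]
Op 6: C3 write [C3 write: invalidate ['C2=M'] -> C3=M] -> [I,I,I,M]
Op 7: C3 read [C3 read: already in M, no change] -> [I,I,I,M]
Op 8: C2 write [C2 write: invalidate ['C3=M'] -> C2=M] -> [I,I,M,I]
Op 9: C0 read [C0 read from I: others=['C2=M'] -> C0=S, others downsized to S] -> [S,I,S,I]
Op 10: C3 read [C3 read from I: others=['C0=S', 'C2=S'] -> C3=S, others downsized to S] -> [S,I,S,S]

Answer: S I S S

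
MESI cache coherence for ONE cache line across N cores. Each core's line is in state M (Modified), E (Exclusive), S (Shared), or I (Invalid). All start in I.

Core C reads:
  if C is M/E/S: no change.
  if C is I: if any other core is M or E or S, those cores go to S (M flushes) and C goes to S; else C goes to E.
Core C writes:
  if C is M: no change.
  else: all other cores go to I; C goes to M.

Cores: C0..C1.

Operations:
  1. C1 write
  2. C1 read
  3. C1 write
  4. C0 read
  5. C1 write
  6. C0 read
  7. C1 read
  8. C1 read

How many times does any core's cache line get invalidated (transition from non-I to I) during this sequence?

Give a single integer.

Op 1: C1 write [C1 write: invalidate none -> C1=M] -> [I,M] (invalidations this op: 0; running total: 0)
Op 2: C1 read [C1 read: already in M, no change] -> [I,M] (invalidations this op: 0; running total: 0)
Op 3: C1 write [C1 write: already M (modified), no change] -> [I,M] (invalidations this op: 0; running total: 0)
Op 4: C0 read [C0 read from I: others=['C1=M'] -> C0=S, others downsized to S] -> [S,S] (invalidations this op: 0; running total: 0)
Op 5: C1 write [C1 write: invalidate ['C0=S'] -> C1=M] -> [I,M] (invalidations this op: 1; running total: 1)
Op 6: C0 read [C0 read from I: others=['C1=M'] -> C0=S, others downsized to S] -> [S,S] (invalidations this op: 0; running total: 1)
Op 7: C1 read [C1 read: already in S, no change] -> [S,S] (invalidations this op: 0; running total: 1)
Op 8: C1 read [C1 read: already in S, no change] -> [S,S] (invalidations this op: 0; running total: 1)

Answer: 1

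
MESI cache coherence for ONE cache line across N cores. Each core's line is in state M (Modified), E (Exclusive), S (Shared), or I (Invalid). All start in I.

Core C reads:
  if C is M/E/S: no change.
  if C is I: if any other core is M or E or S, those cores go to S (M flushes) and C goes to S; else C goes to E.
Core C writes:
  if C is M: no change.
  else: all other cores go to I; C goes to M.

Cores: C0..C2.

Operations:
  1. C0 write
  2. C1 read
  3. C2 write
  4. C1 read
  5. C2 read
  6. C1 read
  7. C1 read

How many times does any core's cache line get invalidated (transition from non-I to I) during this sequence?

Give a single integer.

Op 1: C0 write [C0 write: invalidate none -> C0=M] -> [M,I,I] (invalidations this op: 0; running total: 0)
Op 2: C1 read [C1 read from I: others=['C0=M'] -> C1=S, others downsized to S] -> [S,S,I] (invalidations this op: 0; running total: 0)
Op 3: C2 write [C2 write: invalidate ['C0=S', 'C1=S'] -> C2=M] -> [I,I,M] (invalidations this op: 2; running total: 2)
Op 4: C1 read [C1 read from I: others=['C2=M'] -> C1=S, others downsized to S] -> [I,S,S] (invalidations this op: 0; running total: 2)
Op 5: C2 read [C2 read: already in S, no change] -> [I,S,S] (invalidations this op: 0; running total: 2)
Op 6: C1 read [C1 read: already in S, no change] -> [I,S,S] (invalidations this op: 0; running total: 2)
Op 7: C1 read [C1 read: already in S, no change] -> [I,S,S] (invalidations this op: 0; running total: 2)

Answer: 2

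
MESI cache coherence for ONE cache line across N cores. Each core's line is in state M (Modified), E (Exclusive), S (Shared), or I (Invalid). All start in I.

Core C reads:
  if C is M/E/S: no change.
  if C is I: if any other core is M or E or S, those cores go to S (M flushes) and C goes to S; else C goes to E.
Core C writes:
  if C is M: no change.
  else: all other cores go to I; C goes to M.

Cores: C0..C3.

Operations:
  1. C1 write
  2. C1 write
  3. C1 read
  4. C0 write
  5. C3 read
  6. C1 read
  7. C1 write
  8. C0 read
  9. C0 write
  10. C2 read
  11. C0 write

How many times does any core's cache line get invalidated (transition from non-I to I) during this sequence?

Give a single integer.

Op 1: C1 write [C1 write: invalidate none -> C1=M] -> [I,M,I,I] (invalidations this op: 0; running total: 0)
Op 2: C1 write [C1 write: already M (modified), no change] -> [I,M,I,I] (invalidations this op: 0; running total: 0)
Op 3: C1 read [C1 read: already in M, no change] -> [I,M,I,I] (invalidations this op: 0; running total: 0)
Op 4: C0 write [C0 write: invalidate ['C1=M'] -> C0=M] -> [M,I,I,I] (invalidations this op: 1; running total: 1)
Op 5: C3 read [C3 read from I: others=['C0=M'] -> C3=S, others downsized to S] -> [S,I,I,S] (invalidations this op: 0; running total: 1)
Op 6: C1 read [C1 read from I: others=['C0=S', 'C3=S'] -> C1=S, others downsized to S] -> [S,S,I,S] (invalidations this op: 0; running total: 1)
Op 7: C1 write [C1 write: invalidate ['C0=S', 'C3=S'] -> C1=M] -> [I,M,I,I] (invalidations this op: 2; running total: 3)
Op 8: C0 read [C0 read from I: others=['C1=M'] -> C0=S, others downsized to S] -> [S,S,I,I] (invalidations this op: 0; running total: 3)
Op 9: C0 write [C0 write: invalidate ['C1=S'] -> C0=M] -> [M,I,I,I] (invalidations this op: 1; running total: 4)
Op 10: C2 read [C2 read from I: others=['C0=M'] -> C2=S, others downsized to S] -> [S,I,S,I] (invalidations this op: 0; running total: 4)
Op 11: C0 write [C0 write: invalidate ['C2=S'] -> C0=M] -> [M,I,I,I] (invalidations this op: 1; running total: 5)

Answer: 5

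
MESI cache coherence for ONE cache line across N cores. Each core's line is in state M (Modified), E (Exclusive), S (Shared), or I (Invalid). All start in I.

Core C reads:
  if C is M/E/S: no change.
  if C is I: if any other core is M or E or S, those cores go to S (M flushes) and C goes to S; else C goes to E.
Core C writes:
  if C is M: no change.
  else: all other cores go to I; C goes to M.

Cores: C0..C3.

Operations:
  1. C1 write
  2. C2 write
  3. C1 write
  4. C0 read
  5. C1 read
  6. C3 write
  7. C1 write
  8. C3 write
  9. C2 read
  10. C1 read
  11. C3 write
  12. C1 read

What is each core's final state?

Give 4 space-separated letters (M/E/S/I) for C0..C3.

Answer: I S I S

Derivation:
Op 1: C1 write [C1 write: invalidate none -> C1=M] -> [I,M,I,I]
Op 2: C2 write [C2 write: invalidate ['C1=M'] -> C2=M] -> [I,I,M,I]
Op 3: C1 write [C1 write: invalidate ['C2=M'] -> C1=M] -> [I,M,I,I]
Op 4: C0 read [C0 read from I: others=['C1=M'] -> C0=S, others downsized to S] -> [S,S,I,I]
Op 5: C1 read [C1 read: already in S, no change] -> [S,S,I,I]
Op 6: C3 write [C3 write: invalidate ['C0=S', 'C1=S'] -> C3=M] -> [I,I,I,M]
Op 7: C1 write [C1 write: invalidate ['C3=M'] -> C1=M] -> [I,M,I,I]
Op 8: C3 write [C3 write: invalidate ['C1=M'] -> C3=M] -> [I,I,I,M]
Op 9: C2 read [C2 read from I: others=['C3=M'] -> C2=S, others downsized to S] -> [I,I,S,S]
Op 10: C1 read [C1 read from I: others=['C2=S', 'C3=S'] -> C1=S, others downsized to S] -> [I,S,S,S]
Op 11: C3 write [C3 write: invalidate ['C1=S', 'C2=S'] -> C3=M] -> [I,I,I,M]
Op 12: C1 read [C1 read from I: others=['C3=M'] -> C1=S, others downsized to S] -> [I,S,I,S]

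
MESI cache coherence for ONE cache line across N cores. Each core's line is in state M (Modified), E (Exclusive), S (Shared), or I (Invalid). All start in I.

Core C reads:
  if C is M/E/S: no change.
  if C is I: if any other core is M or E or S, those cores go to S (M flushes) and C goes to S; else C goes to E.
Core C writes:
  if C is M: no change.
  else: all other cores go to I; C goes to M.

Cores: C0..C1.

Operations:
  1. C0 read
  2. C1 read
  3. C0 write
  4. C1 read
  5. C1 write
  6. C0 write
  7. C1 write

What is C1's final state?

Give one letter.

Answer: M

Derivation:
Op 1: C0 read [C0 read from I: no other sharers -> C0=E (exclusive)] -> [E,I]
Op 2: C1 read [C1 read from I: others=['C0=E'] -> C1=S, others downsized to S] -> [S,S]
Op 3: C0 write [C0 write: invalidate ['C1=S'] -> C0=M] -> [M,I]
Op 4: C1 read [C1 read from I: others=['C0=M'] -> C1=S, others downsized to S] -> [S,S]
Op 5: C1 write [C1 write: invalidate ['C0=S'] -> C1=M] -> [I,M]
Op 6: C0 write [C0 write: invalidate ['C1=M'] -> C0=M] -> [M,I]
Op 7: C1 write [C1 write: invalidate ['C0=M'] -> C1=M] -> [I,M]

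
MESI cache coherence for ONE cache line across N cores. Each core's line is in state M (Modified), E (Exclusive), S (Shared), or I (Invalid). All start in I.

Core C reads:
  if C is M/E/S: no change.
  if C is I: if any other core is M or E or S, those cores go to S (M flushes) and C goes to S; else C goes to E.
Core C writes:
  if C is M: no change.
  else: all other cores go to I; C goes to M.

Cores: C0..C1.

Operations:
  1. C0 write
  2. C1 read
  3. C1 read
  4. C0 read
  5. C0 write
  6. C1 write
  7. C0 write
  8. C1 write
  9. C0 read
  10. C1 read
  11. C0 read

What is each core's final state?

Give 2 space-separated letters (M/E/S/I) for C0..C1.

Answer: S S

Derivation:
Op 1: C0 write [C0 write: invalidate none -> C0=M] -> [M,I]
Op 2: C1 read [C1 read from I: others=['C0=M'] -> C1=S, others downsized to S] -> [S,S]
Op 3: C1 read [C1 read: already in S, no change] -> [S,S]
Op 4: C0 read [C0 read: already in S, no change] -> [S,S]
Op 5: C0 write [C0 write: invalidate ['C1=S'] -> C0=M] -> [M,I]
Op 6: C1 write [C1 write: invalidate ['C0=M'] -> C1=M] -> [I,M]
Op 7: C0 write [C0 write: invalidate ['C1=M'] -> C0=M] -> [M,I]
Op 8: C1 write [C1 write: invalidate ['C0=M'] -> C1=M] -> [I,M]
Op 9: C0 read [C0 read from I: others=['C1=M'] -> C0=S, others downsized to S] -> [S,S]
Op 10: C1 read [C1 read: already in S, no change] -> [S,S]
Op 11: C0 read [C0 read: already in S, no change] -> [S,S]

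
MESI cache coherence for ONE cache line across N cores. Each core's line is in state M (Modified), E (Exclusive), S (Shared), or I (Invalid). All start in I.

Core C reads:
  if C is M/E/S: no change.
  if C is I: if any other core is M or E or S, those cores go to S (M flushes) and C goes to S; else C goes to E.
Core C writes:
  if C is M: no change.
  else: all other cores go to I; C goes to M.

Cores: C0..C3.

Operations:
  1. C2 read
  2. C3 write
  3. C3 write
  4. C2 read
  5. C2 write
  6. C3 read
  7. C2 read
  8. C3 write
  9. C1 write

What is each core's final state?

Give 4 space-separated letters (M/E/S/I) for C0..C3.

Answer: I M I I

Derivation:
Op 1: C2 read [C2 read from I: no other sharers -> C2=E (exclusive)] -> [I,I,E,I]
Op 2: C3 write [C3 write: invalidate ['C2=E'] -> C3=M] -> [I,I,I,M]
Op 3: C3 write [C3 write: already M (modified), no change] -> [I,I,I,M]
Op 4: C2 read [C2 read from I: others=['C3=M'] -> C2=S, others downsized to S] -> [I,I,S,S]
Op 5: C2 write [C2 write: invalidate ['C3=S'] -> C2=M] -> [I,I,M,I]
Op 6: C3 read [C3 read from I: others=['C2=M'] -> C3=S, others downsized to S] -> [I,I,S,S]
Op 7: C2 read [C2 read: already in S, no change] -> [I,I,S,S]
Op 8: C3 write [C3 write: invalidate ['C2=S'] -> C3=M] -> [I,I,I,M]
Op 9: C1 write [C1 write: invalidate ['C3=M'] -> C1=M] -> [I,M,I,I]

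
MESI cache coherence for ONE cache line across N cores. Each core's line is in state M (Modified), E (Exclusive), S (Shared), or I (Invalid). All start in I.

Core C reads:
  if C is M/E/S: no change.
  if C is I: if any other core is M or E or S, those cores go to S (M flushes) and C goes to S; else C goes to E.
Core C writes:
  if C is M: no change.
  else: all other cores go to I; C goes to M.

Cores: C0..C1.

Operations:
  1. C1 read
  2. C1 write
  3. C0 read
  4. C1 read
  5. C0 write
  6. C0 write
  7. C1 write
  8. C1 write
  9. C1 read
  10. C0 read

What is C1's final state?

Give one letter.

Op 1: C1 read [C1 read from I: no other sharers -> C1=E (exclusive)] -> [I,E]
Op 2: C1 write [C1 write: invalidate none -> C1=M] -> [I,M]
Op 3: C0 read [C0 read from I: others=['C1=M'] -> C0=S, others downsized to S] -> [S,S]
Op 4: C1 read [C1 read: already in S, no change] -> [S,S]
Op 5: C0 write [C0 write: invalidate ['C1=S'] -> C0=M] -> [M,I]
Op 6: C0 write [C0 write: already M (modified), no change] -> [M,I]
Op 7: C1 write [C1 write: invalidate ['C0=M'] -> C1=M] -> [I,M]
Op 8: C1 write [C1 write: already M (modified), no change] -> [I,M]
Op 9: C1 read [C1 read: already in M, no change] -> [I,M]
Op 10: C0 read [C0 read from I: others=['C1=M'] -> C0=S, others downsized to S] -> [S,S]

Answer: S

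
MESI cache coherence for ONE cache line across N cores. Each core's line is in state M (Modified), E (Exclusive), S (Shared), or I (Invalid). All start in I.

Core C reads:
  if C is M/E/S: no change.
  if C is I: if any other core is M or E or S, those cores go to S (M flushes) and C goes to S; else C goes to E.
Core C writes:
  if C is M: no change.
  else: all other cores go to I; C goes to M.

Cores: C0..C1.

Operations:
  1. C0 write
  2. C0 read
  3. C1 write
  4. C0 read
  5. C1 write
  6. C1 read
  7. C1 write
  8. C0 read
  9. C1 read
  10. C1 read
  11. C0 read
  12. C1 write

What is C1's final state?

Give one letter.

Answer: M

Derivation:
Op 1: C0 write [C0 write: invalidate none -> C0=M] -> [M,I]
Op 2: C0 read [C0 read: already in M, no change] -> [M,I]
Op 3: C1 write [C1 write: invalidate ['C0=M'] -> C1=M] -> [I,M]
Op 4: C0 read [C0 read from I: others=['C1=M'] -> C0=S, others downsized to S] -> [S,S]
Op 5: C1 write [C1 write: invalidate ['C0=S'] -> C1=M] -> [I,M]
Op 6: C1 read [C1 read: already in M, no change] -> [I,M]
Op 7: C1 write [C1 write: already M (modified), no change] -> [I,M]
Op 8: C0 read [C0 read from I: others=['C1=M'] -> C0=S, others downsized to S] -> [S,S]
Op 9: C1 read [C1 read: already in S, no change] -> [S,S]
Op 10: C1 read [C1 read: already in S, no change] -> [S,S]
Op 11: C0 read [C0 read: already in S, no change] -> [S,S]
Op 12: C1 write [C1 write: invalidate ['C0=S'] -> C1=M] -> [I,M]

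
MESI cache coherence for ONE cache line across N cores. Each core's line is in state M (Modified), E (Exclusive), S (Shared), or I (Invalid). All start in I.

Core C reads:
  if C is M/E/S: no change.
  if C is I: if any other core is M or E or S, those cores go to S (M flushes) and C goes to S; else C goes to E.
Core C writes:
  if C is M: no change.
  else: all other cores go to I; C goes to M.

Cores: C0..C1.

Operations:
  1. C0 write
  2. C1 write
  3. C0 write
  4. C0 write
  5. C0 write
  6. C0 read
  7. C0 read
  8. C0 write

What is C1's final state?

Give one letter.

Op 1: C0 write [C0 write: invalidate none -> C0=M] -> [M,I]
Op 2: C1 write [C1 write: invalidate ['C0=M'] -> C1=M] -> [I,M]
Op 3: C0 write [C0 write: invalidate ['C1=M'] -> C0=M] -> [M,I]
Op 4: C0 write [C0 write: already M (modified), no change] -> [M,I]
Op 5: C0 write [C0 write: already M (modified), no change] -> [M,I]
Op 6: C0 read [C0 read: already in M, no change] -> [M,I]
Op 7: C0 read [C0 read: already in M, no change] -> [M,I]
Op 8: C0 write [C0 write: already M (modified), no change] -> [M,I]

Answer: I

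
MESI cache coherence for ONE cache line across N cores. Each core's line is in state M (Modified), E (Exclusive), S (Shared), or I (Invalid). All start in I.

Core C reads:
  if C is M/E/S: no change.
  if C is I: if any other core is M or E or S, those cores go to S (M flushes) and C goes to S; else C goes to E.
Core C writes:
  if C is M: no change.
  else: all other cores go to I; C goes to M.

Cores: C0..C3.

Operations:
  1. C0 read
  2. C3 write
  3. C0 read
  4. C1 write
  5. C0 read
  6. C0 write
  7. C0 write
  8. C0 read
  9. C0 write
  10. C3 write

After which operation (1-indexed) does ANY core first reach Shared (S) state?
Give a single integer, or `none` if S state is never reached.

Op 1: C0 read [C0 read from I: no other sharers -> C0=E (exclusive)] -> [E,I,I,I]
Op 2: C3 write [C3 write: invalidate ['C0=E'] -> C3=M] -> [I,I,I,M]
Op 3: C0 read [C0 read from I: others=['C3=M'] -> C0=S, others downsized to S] -> [S,I,I,S]
  -> First S state at op 3; remaining ops need not be traced.

Answer: 3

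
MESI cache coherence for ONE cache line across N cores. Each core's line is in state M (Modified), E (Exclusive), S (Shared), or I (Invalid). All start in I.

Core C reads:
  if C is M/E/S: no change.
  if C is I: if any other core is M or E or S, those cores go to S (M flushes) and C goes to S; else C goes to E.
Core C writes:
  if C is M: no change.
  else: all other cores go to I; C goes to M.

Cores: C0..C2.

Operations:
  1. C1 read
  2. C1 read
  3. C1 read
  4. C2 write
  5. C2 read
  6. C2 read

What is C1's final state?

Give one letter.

Op 1: C1 read [C1 read from I: no other sharers -> C1=E (exclusive)] -> [I,E,I]
Op 2: C1 read [C1 read: already in E, no change] -> [I,E,I]
Op 3: C1 read [C1 read: already in E, no change] -> [I,E,I]
Op 4: C2 write [C2 write: invalidate ['C1=E'] -> C2=M] -> [I,I,M]
Op 5: C2 read [C2 read: already in M, no change] -> [I,I,M]
Op 6: C2 read [C2 read: already in M, no change] -> [I,I,M]

Answer: I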